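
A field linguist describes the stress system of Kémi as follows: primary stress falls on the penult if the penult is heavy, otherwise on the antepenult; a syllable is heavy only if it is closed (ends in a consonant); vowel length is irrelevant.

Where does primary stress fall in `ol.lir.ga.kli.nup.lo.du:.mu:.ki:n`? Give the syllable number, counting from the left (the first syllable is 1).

7

Weights: 7 du: L, 8 mu: L, 9 ki:n H.
The penult (syllable 8, mu:) is light, so stress falls on the antepenult (syllable 7, du:).
Primary stress: syllable 7 → ol.lir.ga.kli.nup.lo.ˈdu:.mu:.ki:n.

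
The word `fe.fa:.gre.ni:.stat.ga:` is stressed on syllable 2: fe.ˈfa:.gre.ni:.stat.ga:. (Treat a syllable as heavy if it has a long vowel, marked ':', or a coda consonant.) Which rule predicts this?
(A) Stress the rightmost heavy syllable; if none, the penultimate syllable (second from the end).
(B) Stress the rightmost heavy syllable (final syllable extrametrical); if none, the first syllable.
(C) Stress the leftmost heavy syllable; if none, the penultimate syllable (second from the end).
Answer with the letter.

Rule A → syllable 6 (observed: 2).
Rule B → syllable 5 (observed: 2).
Rule C → syllable 2 ✓.

C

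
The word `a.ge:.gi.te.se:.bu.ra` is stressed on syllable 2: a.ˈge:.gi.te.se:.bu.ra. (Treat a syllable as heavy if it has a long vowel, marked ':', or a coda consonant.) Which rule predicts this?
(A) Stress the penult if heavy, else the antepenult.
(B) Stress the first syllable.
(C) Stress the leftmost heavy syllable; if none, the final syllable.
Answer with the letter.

Rule A → syllable 5 (observed: 2).
Rule B → syllable 1 (observed: 2).
Rule C → syllable 2 ✓.

C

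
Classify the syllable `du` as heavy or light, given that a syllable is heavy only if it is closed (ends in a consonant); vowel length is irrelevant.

light

`du`: short vowel, open (no coda). Open (no coda) → light.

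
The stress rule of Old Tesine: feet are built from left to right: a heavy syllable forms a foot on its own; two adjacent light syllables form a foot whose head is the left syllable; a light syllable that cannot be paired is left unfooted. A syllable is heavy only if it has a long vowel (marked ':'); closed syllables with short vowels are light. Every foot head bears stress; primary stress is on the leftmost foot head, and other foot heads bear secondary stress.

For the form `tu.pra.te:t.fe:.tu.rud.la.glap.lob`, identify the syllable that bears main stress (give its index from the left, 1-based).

Weights: 1 tu L, 2 pra L, 3 te:t H, 4 fe: H, 5 tu L, 6 rud L, 7 la L, 8 glap L, 9 lob L.
Parse left to right (heavy = foot alone; LL = one foot; stranded L unfooted): (ˈtu.pra) (ˈte:t) (ˈfe:) (ˈtu.rud) (ˈla.glap) lob.
Foot heads: 1, 3, 4, 5, 7.
Primary stress on the leftmost head = syllable 1.
Primary stress: syllable 1 → ˈtu.pra.te:t.fe:.tu.rud.la.glap.lob.

1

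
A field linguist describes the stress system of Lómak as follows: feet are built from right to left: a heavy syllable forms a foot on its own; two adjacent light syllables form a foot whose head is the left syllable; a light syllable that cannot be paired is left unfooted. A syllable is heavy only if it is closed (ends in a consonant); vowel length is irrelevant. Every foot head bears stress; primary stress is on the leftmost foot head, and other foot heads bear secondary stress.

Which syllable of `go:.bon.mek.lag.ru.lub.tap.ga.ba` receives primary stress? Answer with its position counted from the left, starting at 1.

Weights: 1 go: L, 2 bon H, 3 mek H, 4 lag H, 5 ru L, 6 lub H, 7 tap H, 8 ga L, 9 ba L.
Parse right to left (heavy = foot alone; LL = one foot; stranded L unfooted): go: (ˈbon) (ˈmek) (ˈlag) ru (ˈlub) (ˈtap) (ˈga.ba).
Foot heads: 2, 3, 4, 6, 7, 8.
Primary stress on the leftmost head = syllable 2.
Primary stress: syllable 2 → go:.ˈbon.mek.lag.ru.lub.tap.ga.ba.

2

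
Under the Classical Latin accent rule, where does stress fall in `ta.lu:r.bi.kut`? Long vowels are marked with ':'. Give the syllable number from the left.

Classical Latin: stress the penult if heavy (long vowel or closed), else the antepenult.
Weights: 2 lu:r H, 3 bi L, 4 kut H.
The penult (syllable 3, bi) is light, so stress falls on the antepenult (syllable 2, lu:r).
Stress on syllable 2: ta.ˈlu:r.bi.kut.

2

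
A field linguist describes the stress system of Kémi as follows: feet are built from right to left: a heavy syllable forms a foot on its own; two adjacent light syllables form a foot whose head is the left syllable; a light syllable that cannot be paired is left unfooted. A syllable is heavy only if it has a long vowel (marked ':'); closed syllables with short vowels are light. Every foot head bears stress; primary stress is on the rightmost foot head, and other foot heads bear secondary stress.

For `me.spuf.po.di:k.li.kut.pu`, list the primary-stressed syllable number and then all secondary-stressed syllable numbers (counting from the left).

primary 6, secondary 2, 4

Weights: 1 me L, 2 spuf L, 3 po L, 4 di:k H, 5 li L, 6 kut L, 7 pu L.
Parse right to left (heavy = foot alone; LL = one foot; stranded L unfooted): me (ˈspuf.po) (ˈdi:k) li (ˈkut.pu).
Foot heads: 2, 4, 6.
Primary stress on the rightmost head = syllable 6.
Secondary stress on 2, 4: me.ˌspuf.po.ˌdi:k.li.ˈkut.pu.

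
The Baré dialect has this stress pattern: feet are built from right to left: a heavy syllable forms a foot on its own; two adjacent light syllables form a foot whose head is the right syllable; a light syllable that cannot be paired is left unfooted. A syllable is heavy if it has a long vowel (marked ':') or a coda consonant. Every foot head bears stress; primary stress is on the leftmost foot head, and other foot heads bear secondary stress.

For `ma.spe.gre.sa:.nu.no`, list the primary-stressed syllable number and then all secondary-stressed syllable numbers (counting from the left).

primary 3, secondary 4, 6

Weights: 1 ma L, 2 spe L, 3 gre L, 4 sa: H, 5 nu L, 6 no L.
Parse right to left (heavy = foot alone; LL = one foot; stranded L unfooted): ma (spe.ˈgre) (ˈsa:) (nu.ˈno).
Foot heads: 3, 4, 6.
Primary stress on the leftmost head = syllable 3.
Secondary stress on 4, 6: ma.spe.ˈgre.ˌsa:.nu.ˌno.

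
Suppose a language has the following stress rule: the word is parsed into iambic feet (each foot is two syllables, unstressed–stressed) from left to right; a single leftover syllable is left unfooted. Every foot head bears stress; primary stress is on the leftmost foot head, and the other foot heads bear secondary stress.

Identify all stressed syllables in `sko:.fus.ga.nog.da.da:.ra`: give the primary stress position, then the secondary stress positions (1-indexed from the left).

primary 2, secondary 4, 6

Parse left to right into iambic (σˈσ) feet: (sko:.ˈfus) (ga.ˈnog) (da.ˈda:) ra. Syllable 7 is left unfooted.
Foot heads (stressed positions): 2, 4, 6.
End Rule Leftmost: primary stress on the leftmost head = syllable 2.
Secondary stress on 4, 6: sko:.ˈfus.ga.ˌnog.da.ˌda:.ra.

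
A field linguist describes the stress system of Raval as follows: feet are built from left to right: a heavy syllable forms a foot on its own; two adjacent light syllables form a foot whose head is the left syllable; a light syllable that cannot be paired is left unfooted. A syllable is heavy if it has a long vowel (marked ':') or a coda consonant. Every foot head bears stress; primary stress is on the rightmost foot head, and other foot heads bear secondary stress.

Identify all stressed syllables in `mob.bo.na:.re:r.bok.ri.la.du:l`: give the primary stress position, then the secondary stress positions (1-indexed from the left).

primary 8, secondary 1, 3, 4, 5, 6

Weights: 1 mob H, 2 bo L, 3 na: H, 4 re:r H, 5 bok H, 6 ri L, 7 la L, 8 du:l H.
Parse left to right (heavy = foot alone; LL = one foot; stranded L unfooted): (ˈmob) bo (ˈna:) (ˈre:r) (ˈbok) (ˈri.la) (ˈdu:l).
Foot heads: 1, 3, 4, 5, 6, 8.
Primary stress on the rightmost head = syllable 8.
Secondary stress on 1, 3, 4, 5, 6: ˌmob.bo.ˌna:.ˌre:r.ˌbok.ˌri.la.ˈdu:l.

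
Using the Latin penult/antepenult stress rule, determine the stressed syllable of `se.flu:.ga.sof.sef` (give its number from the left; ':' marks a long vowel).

Classical Latin: stress the penult if heavy (long vowel or closed), else the antepenult.
Weights: 3 ga L, 4 sof H, 5 sef H.
The penult (syllable 4, sof) is heavy, so it takes stress.
Stress on syllable 4: se.flu:.ga.ˈsof.sef.

4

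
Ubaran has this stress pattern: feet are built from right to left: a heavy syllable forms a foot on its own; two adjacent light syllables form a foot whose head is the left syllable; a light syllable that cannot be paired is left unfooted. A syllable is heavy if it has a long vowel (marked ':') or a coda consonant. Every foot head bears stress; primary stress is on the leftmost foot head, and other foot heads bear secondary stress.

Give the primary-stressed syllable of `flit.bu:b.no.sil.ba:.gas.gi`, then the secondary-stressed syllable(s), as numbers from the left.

primary 1, secondary 2, 4, 5, 6

Weights: 1 flit H, 2 bu:b H, 3 no L, 4 sil H, 5 ba: H, 6 gas H, 7 gi L.
Parse right to left (heavy = foot alone; LL = one foot; stranded L unfooted): (ˈflit) (ˈbu:b) no (ˈsil) (ˈba:) (ˈgas) gi.
Foot heads: 1, 2, 4, 5, 6.
Primary stress on the leftmost head = syllable 1.
Secondary stress on 2, 4, 5, 6: ˈflit.ˌbu:b.no.ˌsil.ˌba:.ˌgas.gi.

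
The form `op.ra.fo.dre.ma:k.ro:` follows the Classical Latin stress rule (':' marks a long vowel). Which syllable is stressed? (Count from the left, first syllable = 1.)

5

Classical Latin: stress the penult if heavy (long vowel or closed), else the antepenult.
Weights: 4 dre L, 5 ma:k H, 6 ro: H.
The penult (syllable 5, ma:k) is heavy, so it takes stress.
Stress on syllable 5: op.ra.fo.dre.ˈma:k.ro:.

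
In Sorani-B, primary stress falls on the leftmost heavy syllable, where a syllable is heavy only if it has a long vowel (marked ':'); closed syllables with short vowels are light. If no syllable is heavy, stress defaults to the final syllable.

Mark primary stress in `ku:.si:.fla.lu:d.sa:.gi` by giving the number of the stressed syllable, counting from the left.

1

Weights: 1 ku: H, 2 si: H, 3 fla L, 4 lu:d H, 5 sa: H, 6 gi L.
Heavy syllables in the domain: 1, 2, 4, 5. The leftmost is syllable 1 (ku:).
Primary stress: syllable 1 → ˈku:.si:.fla.lu:d.sa:.gi.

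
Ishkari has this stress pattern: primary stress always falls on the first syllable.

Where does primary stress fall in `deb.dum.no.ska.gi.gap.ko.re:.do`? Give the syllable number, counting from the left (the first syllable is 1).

The word has 9 syllables; the first syllable is syllable 1 (deb).
Primary stress: syllable 1 → ˈdeb.dum.no.ska.gi.gap.ko.re:.do.

1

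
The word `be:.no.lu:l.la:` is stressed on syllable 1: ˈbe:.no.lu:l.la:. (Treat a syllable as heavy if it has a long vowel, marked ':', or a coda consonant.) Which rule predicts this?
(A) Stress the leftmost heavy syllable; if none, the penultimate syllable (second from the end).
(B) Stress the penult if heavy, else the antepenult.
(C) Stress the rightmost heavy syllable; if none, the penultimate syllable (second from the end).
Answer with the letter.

A

Rule A → syllable 1 ✓.
Rule B → syllable 3 (observed: 1).
Rule C → syllable 4 (observed: 1).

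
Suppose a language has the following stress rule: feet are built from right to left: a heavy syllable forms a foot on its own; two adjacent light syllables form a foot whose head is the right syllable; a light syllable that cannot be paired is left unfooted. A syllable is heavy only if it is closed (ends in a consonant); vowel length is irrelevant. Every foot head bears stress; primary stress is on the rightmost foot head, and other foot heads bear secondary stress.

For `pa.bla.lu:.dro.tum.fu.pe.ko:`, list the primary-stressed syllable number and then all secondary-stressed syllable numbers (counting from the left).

primary 8, secondary 2, 4, 5

Weights: 1 pa L, 2 bla L, 3 lu: L, 4 dro L, 5 tum H, 6 fu L, 7 pe L, 8 ko: L.
Parse right to left (heavy = foot alone; LL = one foot; stranded L unfooted): (pa.ˈbla) (lu:.ˈdro) (ˈtum) fu (pe.ˈko:).
Foot heads: 2, 4, 5, 8.
Primary stress on the rightmost head = syllable 8.
Secondary stress on 2, 4, 5: pa.ˌbla.lu:.ˌdro.ˌtum.fu.pe.ˈko:.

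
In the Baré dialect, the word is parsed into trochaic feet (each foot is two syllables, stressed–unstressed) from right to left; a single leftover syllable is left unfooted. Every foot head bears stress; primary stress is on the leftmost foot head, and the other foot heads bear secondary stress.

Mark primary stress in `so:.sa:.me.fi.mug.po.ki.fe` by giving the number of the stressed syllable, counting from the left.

Parse right to left into trochaic (ˈσσ) feet: (ˈso:.sa:) (ˈme.fi) (ˈmug.po) (ˈki.fe).
Foot heads (stressed positions): 1, 3, 5, 7.
End Rule Leftmost: primary stress on the leftmost head = syllable 1.
Primary stress: syllable 1 → ˈso:.sa:.me.fi.mug.po.ki.fe.

1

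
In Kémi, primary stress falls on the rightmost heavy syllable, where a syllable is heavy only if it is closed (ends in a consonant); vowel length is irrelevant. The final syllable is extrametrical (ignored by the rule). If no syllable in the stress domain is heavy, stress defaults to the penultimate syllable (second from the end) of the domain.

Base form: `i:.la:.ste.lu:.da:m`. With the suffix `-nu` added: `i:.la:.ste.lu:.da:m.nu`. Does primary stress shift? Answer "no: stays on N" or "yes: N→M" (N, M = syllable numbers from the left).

Base `i:.la:.ste.lu:.da:m` (5 syllables):
  The final syllable (5, da:m) is extrametrical; the stress domain is syllables 1–4.
  Weights: 1 i: L, 2 la: L, 3 ste L, 4 lu: L.
  No heavy syllable in the domain; default to the penultimate syllable (second from the end) of the domain = syllable 3.
  → primary stress on syllable 3.
Suffixed `i:.la:.ste.lu:.da:m.nu` (6 syllables):
  The final syllable (6, nu) is extrametrical; the stress domain is syllables 1–5.
  Weights: 1 i: L, 2 la: L, 3 ste L, 4 lu: L, 5 da:m H.
  Heavy syllables in the domain: 5. The rightmost is syllable 5 (da:m).
  → primary stress on syllable 5.

yes: 3→5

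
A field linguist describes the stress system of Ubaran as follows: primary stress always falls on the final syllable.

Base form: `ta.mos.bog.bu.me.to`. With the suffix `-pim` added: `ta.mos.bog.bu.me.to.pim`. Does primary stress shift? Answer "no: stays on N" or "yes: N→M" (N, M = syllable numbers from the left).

Base `ta.mos.bog.bu.me.to` (6 syllables):
  The word has 6 syllables; the final syllable is syllable 6 (to).
  → primary stress on syllable 6.
Suffixed `ta.mos.bog.bu.me.to.pim` (7 syllables):
  The word has 7 syllables; the final syllable is syllable 7 (pim).
  → primary stress on syllable 7.

yes: 6→7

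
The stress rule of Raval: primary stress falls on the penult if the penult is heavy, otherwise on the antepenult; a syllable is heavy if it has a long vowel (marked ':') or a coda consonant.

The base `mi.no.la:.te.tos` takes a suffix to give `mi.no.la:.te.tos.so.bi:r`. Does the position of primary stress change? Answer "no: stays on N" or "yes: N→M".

Base `mi.no.la:.te.tos` (5 syllables):
  Weights: 3 la: H, 4 te L, 5 tos H.
  The penult (syllable 4, te) is light, so stress falls on the antepenult (syllable 3, la:).
  → primary stress on syllable 3.
Suffixed `mi.no.la:.te.tos.so.bi:r` (7 syllables):
  Weights: 5 tos H, 6 so L, 7 bi:r H.
  The penult (syllable 6, so) is light, so stress falls on the antepenult (syllable 5, tos).
  → primary stress on syllable 5.

yes: 3→5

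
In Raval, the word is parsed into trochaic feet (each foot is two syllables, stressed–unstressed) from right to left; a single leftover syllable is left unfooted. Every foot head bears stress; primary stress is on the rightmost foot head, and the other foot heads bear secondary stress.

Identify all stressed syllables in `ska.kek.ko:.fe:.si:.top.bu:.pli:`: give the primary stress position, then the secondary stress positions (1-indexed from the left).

primary 7, secondary 1, 3, 5

Parse right to left into trochaic (ˈσσ) feet: (ˈska.kek) (ˈko:.fe:) (ˈsi:.top) (ˈbu:.pli:).
Foot heads (stressed positions): 1, 3, 5, 7.
End Rule Rightmost: primary stress on the rightmost head = syllable 7.
Secondary stress on 1, 3, 5: ˌska.kek.ˌko:.fe:.ˌsi:.top.ˈbu:.pli:.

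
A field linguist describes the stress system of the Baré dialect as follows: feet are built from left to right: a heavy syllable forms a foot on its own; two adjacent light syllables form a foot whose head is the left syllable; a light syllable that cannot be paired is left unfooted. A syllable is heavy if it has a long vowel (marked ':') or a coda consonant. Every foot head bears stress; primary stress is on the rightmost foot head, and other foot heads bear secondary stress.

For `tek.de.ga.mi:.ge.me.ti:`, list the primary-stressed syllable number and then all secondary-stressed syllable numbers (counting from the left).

primary 7, secondary 1, 2, 4, 5

Weights: 1 tek H, 2 de L, 3 ga L, 4 mi: H, 5 ge L, 6 me L, 7 ti: H.
Parse left to right (heavy = foot alone; LL = one foot; stranded L unfooted): (ˈtek) (ˈde.ga) (ˈmi:) (ˈge.me) (ˈti:).
Foot heads: 1, 2, 4, 5, 7.
Primary stress on the rightmost head = syllable 7.
Secondary stress on 1, 2, 4, 5: ˌtek.ˌde.ga.ˌmi:.ˌge.me.ˈti:.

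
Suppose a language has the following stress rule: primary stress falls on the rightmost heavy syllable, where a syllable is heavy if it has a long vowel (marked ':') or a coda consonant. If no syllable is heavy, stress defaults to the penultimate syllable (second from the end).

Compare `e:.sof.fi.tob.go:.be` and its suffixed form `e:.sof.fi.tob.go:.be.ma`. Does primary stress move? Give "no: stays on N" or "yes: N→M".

Base `e:.sof.fi.tob.go:.be` (6 syllables):
  Weights: 1 e: H, 2 sof H, 3 fi L, 4 tob H, 5 go: H, 6 be L.
  Heavy syllables in the domain: 1, 2, 4, 5. The rightmost is syllable 5 (go:).
  → primary stress on syllable 5.
Suffixed `e:.sof.fi.tob.go:.be.ma` (7 syllables):
  Weights: 1 e: H, 2 sof H, 3 fi L, 4 tob H, 5 go: H, 6 be L, 7 ma L.
  Heavy syllables in the domain: 1, 2, 4, 5. The rightmost is syllable 5 (go:).
  → primary stress on syllable 5.

no: stays on 5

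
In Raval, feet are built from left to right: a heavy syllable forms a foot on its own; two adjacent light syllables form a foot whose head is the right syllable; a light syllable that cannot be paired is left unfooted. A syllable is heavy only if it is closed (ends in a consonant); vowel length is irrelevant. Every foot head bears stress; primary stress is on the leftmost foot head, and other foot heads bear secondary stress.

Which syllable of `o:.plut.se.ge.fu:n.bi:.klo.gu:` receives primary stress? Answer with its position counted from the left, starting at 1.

Weights: 1 o: L, 2 plut H, 3 se L, 4 ge L, 5 fu:n H, 6 bi: L, 7 klo L, 8 gu: L.
Parse left to right (heavy = foot alone; LL = one foot; stranded L unfooted): o: (ˈplut) (se.ˈge) (ˈfu:n) (bi:.ˈklo) gu:.
Foot heads: 2, 4, 5, 7.
Primary stress on the leftmost head = syllable 2.
Primary stress: syllable 2 → o:.ˈplut.se.ge.fu:n.bi:.klo.gu:.

2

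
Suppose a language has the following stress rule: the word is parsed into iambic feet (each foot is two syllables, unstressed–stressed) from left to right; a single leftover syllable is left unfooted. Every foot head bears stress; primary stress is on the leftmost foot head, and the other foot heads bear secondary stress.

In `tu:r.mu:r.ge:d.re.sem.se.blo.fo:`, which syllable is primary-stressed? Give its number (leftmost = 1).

2

Parse left to right into iambic (σˈσ) feet: (tu:r.ˈmu:r) (ge:d.ˈre) (sem.ˈse) (blo.ˈfo:).
Foot heads (stressed positions): 2, 4, 6, 8.
End Rule Leftmost: primary stress on the leftmost head = syllable 2.
Primary stress: syllable 2 → tu:r.ˈmu:r.ge:d.re.sem.se.blo.fo:.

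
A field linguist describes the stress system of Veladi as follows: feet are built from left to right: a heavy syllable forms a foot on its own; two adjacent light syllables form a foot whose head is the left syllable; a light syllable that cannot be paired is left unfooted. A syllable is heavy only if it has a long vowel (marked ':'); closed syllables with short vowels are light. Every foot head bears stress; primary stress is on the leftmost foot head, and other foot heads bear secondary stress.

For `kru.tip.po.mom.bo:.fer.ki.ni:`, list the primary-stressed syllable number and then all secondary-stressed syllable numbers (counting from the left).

Weights: 1 kru L, 2 tip L, 3 po L, 4 mom L, 5 bo: H, 6 fer L, 7 ki L, 8 ni: H.
Parse left to right (heavy = foot alone; LL = one foot; stranded L unfooted): (ˈkru.tip) (ˈpo.mom) (ˈbo:) (ˈfer.ki) (ˈni:).
Foot heads: 1, 3, 5, 6, 8.
Primary stress on the leftmost head = syllable 1.
Secondary stress on 3, 5, 6, 8: ˈkru.tip.ˌpo.mom.ˌbo:.ˌfer.ki.ˌni:.

primary 1, secondary 3, 5, 6, 8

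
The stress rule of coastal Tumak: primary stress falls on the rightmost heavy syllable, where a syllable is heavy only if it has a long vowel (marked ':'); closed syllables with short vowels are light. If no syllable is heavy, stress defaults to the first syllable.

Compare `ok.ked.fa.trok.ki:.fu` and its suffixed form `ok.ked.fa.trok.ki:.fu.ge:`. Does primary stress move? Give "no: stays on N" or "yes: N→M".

Base `ok.ked.fa.trok.ki:.fu` (6 syllables):
  Weights: 1 ok L, 2 ked L, 3 fa L, 4 trok L, 5 ki: H, 6 fu L.
  Heavy syllables in the domain: 5. The rightmost is syllable 5 (ki:).
  → primary stress on syllable 5.
Suffixed `ok.ked.fa.trok.ki:.fu.ge:` (7 syllables):
  Weights: 1 ok L, 2 ked L, 3 fa L, 4 trok L, 5 ki: H, 6 fu L, 7 ge: H.
  Heavy syllables in the domain: 5, 7. The rightmost is syllable 7 (ge:).
  → primary stress on syllable 7.

yes: 5→7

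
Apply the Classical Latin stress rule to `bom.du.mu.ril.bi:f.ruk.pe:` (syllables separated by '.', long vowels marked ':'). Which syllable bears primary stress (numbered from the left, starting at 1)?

6

Classical Latin: stress the penult if heavy (long vowel or closed), else the antepenult.
Weights: 5 bi:f H, 6 ruk H, 7 pe: H.
The penult (syllable 6, ruk) is heavy, so it takes stress.
Stress on syllable 6: bom.du.mu.ril.bi:f.ˈruk.pe:.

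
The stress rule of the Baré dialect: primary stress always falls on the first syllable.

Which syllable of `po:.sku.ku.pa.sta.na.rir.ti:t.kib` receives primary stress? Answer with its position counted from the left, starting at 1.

The word has 9 syllables; the first syllable is syllable 1 (po:).
Primary stress: syllable 1 → ˈpo:.sku.ku.pa.sta.na.rir.ti:t.kib.

1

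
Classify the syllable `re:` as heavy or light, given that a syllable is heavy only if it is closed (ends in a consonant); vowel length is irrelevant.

`re:`: long vowel, open (no coda). Open (no coda) → light.

light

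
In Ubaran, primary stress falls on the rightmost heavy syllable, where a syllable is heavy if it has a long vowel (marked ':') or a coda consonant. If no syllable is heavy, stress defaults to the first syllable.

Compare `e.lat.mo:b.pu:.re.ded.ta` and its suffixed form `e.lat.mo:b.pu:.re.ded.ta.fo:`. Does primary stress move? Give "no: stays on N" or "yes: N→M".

yes: 6→8

Base `e.lat.mo:b.pu:.re.ded.ta` (7 syllables):
  Weights: 1 e L, 2 lat H, 3 mo:b H, 4 pu: H, 5 re L, 6 ded H, 7 ta L.
  Heavy syllables in the domain: 2, 3, 4, 6. The rightmost is syllable 6 (ded).
  → primary stress on syllable 6.
Suffixed `e.lat.mo:b.pu:.re.ded.ta.fo:` (8 syllables):
  Weights: 1 e L, 2 lat H, 3 mo:b H, 4 pu: H, 5 re L, 6 ded H, 7 ta L, 8 fo: H.
  Heavy syllables in the domain: 2, 3, 4, 6, 8. The rightmost is syllable 8 (fo:).
  → primary stress on syllable 8.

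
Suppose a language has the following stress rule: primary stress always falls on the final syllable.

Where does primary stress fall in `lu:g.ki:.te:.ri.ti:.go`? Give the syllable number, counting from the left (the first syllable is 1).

The word has 6 syllables; the final syllable is syllable 6 (go).
Primary stress: syllable 6 → lu:g.ki:.te:.ri.ti:.ˈgo.

6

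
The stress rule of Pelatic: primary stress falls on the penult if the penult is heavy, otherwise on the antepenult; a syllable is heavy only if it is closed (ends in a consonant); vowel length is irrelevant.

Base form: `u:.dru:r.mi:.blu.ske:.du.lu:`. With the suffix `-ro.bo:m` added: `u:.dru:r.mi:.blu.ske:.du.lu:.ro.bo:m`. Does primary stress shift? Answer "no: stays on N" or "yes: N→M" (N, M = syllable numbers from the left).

Base `u:.dru:r.mi:.blu.ske:.du.lu:` (7 syllables):
  Weights: 5 ske: L, 6 du L, 7 lu: L.
  The penult (syllable 6, du) is light, so stress falls on the antepenult (syllable 5, ske:).
  → primary stress on syllable 5.
Suffixed `u:.dru:r.mi:.blu.ske:.du.lu:.ro.bo:m` (9 syllables):
  Weights: 7 lu: L, 8 ro L, 9 bo:m H.
  The penult (syllable 8, ro) is light, so stress falls on the antepenult (syllable 7, lu:).
  → primary stress on syllable 7.

yes: 5→7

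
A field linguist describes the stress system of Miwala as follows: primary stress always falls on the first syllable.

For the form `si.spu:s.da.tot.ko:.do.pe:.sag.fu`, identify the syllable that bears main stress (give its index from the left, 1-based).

The word has 9 syllables; the first syllable is syllable 1 (si).
Primary stress: syllable 1 → ˈsi.spu:s.da.tot.ko:.do.pe:.sag.fu.

1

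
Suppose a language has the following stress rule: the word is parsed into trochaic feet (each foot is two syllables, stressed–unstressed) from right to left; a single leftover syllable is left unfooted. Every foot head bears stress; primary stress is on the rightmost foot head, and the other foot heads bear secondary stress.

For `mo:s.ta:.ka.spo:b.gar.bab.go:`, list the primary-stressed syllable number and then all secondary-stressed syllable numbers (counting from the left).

Parse right to left into trochaic (ˈσσ) feet: mo:s (ˈta:.ka) (ˈspo:b.gar) (ˈbab.go:). Syllable 1 is left unfooted.
Foot heads (stressed positions): 2, 4, 6.
End Rule Rightmost: primary stress on the rightmost head = syllable 6.
Secondary stress on 2, 4: mo:s.ˌta:.ka.ˌspo:b.gar.ˈbab.go:.

primary 6, secondary 2, 4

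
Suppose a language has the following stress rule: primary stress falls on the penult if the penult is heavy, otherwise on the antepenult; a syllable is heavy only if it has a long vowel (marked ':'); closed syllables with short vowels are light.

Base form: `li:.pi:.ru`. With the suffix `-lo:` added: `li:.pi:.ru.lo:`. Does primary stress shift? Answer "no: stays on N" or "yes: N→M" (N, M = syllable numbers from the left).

no: stays on 2

Base `li:.pi:.ru` (3 syllables):
  Weights: 1 li: H, 2 pi: H, 3 ru L.
  The penult (syllable 2, pi:) is heavy, so it takes stress.
  → primary stress on syllable 2.
Suffixed `li:.pi:.ru.lo:` (4 syllables):
  Weights: 2 pi: H, 3 ru L, 4 lo: H.
  The penult (syllable 3, ru) is light, so stress falls on the antepenult (syllable 2, pi:).
  → primary stress on syllable 2.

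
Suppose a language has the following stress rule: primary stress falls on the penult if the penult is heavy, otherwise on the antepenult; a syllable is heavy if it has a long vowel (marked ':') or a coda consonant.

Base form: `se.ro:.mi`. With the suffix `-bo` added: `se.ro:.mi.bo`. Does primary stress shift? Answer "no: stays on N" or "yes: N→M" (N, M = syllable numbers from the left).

Base `se.ro:.mi` (3 syllables):
  Weights: 1 se L, 2 ro: H, 3 mi L.
  The penult (syllable 2, ro:) is heavy, so it takes stress.
  → primary stress on syllable 2.
Suffixed `se.ro:.mi.bo` (4 syllables):
  Weights: 2 ro: H, 3 mi L, 4 bo L.
  The penult (syllable 3, mi) is light, so stress falls on the antepenult (syllable 2, ro:).
  → primary stress on syllable 2.

no: stays on 2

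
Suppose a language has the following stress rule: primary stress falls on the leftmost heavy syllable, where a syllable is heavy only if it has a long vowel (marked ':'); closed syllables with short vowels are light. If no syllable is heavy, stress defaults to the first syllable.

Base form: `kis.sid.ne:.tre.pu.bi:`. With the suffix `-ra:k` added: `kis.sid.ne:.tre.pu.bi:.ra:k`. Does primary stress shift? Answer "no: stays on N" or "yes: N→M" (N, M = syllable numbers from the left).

no: stays on 3

Base `kis.sid.ne:.tre.pu.bi:` (6 syllables):
  Weights: 1 kis L, 2 sid L, 3 ne: H, 4 tre L, 5 pu L, 6 bi: H.
  Heavy syllables in the domain: 3, 6. The leftmost is syllable 3 (ne:).
  → primary stress on syllable 3.
Suffixed `kis.sid.ne:.tre.pu.bi:.ra:k` (7 syllables):
  Weights: 1 kis L, 2 sid L, 3 ne: H, 4 tre L, 5 pu L, 6 bi: H, 7 ra:k H.
  Heavy syllables in the domain: 3, 6, 7. The leftmost is syllable 3 (ne:).
  → primary stress on syllable 3.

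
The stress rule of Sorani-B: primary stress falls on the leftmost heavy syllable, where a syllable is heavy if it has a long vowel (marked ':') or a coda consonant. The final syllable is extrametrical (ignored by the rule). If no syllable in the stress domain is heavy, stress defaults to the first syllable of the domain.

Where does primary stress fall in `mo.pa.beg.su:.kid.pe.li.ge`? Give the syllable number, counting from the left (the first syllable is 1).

The final syllable (8, ge) is extrametrical; the stress domain is syllables 1–7.
Weights: 1 mo L, 2 pa L, 3 beg H, 4 su: H, 5 kid H, 6 pe L, 7 li L.
Heavy syllables in the domain: 3, 4, 5. The leftmost is syllable 3 (beg).
Primary stress: syllable 3 → mo.pa.ˈbeg.su:.kid.pe.li.ge.

3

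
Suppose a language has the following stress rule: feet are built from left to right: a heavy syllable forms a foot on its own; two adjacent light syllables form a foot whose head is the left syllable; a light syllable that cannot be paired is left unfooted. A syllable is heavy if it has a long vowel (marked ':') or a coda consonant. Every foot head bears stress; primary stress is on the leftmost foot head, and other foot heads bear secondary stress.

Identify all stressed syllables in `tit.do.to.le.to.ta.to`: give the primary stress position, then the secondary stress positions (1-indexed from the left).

primary 1, secondary 2, 4, 6

Weights: 1 tit H, 2 do L, 3 to L, 4 le L, 5 to L, 6 ta L, 7 to L.
Parse left to right (heavy = foot alone; LL = one foot; stranded L unfooted): (ˈtit) (ˈdo.to) (ˈle.to) (ˈta.to).
Foot heads: 1, 2, 4, 6.
Primary stress on the leftmost head = syllable 1.
Secondary stress on 2, 4, 6: ˈtit.ˌdo.to.ˌle.to.ˌta.to.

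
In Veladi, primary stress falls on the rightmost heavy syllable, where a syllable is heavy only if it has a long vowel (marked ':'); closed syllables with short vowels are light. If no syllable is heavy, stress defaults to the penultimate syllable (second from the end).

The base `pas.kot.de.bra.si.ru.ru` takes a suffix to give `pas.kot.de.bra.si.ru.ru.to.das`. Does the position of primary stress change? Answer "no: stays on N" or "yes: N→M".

Base `pas.kot.de.bra.si.ru.ru` (7 syllables):
  Weights: 1 pas L, 2 kot L, 3 de L, 4 bra L, 5 si L, 6 ru L, 7 ru L.
  No heavy syllable in the domain; default to the penultimate syllable (second from the end) = syllable 6.
  → primary stress on syllable 6.
Suffixed `pas.kot.de.bra.si.ru.ru.to.das` (9 syllables):
  Weights: 1 pas L, 2 kot L, 3 de L, 4 bra L, 5 si L, 6 ru L, 7 ru L, 8 to L, 9 das L.
  No heavy syllable in the domain; default to the penultimate syllable (second from the end) = syllable 8.
  → primary stress on syllable 8.

yes: 6→8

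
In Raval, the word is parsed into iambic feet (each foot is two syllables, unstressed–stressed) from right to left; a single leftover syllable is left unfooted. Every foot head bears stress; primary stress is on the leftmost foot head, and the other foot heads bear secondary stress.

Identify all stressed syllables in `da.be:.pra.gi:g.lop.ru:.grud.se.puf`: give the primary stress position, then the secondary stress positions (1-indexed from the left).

Parse right to left into iambic (σˈσ) feet: da (be:.ˈpra) (gi:g.ˈlop) (ru:.ˈgrud) (se.ˈpuf). Syllable 1 is left unfooted.
Foot heads (stressed positions): 3, 5, 7, 9.
End Rule Leftmost: primary stress on the leftmost head = syllable 3.
Secondary stress on 5, 7, 9: da.be:.ˈpra.gi:g.ˌlop.ru:.ˌgrud.se.ˌpuf.

primary 3, secondary 5, 7, 9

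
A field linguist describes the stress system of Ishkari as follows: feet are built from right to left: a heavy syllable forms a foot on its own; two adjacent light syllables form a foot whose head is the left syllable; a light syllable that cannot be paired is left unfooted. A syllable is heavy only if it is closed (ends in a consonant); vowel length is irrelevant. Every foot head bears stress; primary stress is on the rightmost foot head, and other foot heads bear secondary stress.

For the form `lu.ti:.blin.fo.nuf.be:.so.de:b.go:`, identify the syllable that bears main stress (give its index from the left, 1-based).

Weights: 1 lu L, 2 ti: L, 3 blin H, 4 fo L, 5 nuf H, 6 be: L, 7 so L, 8 de:b H, 9 go: L.
Parse right to left (heavy = foot alone; LL = one foot; stranded L unfooted): (ˈlu.ti:) (ˈblin) fo (ˈnuf) (ˈbe:.so) (ˈde:b) go:.
Foot heads: 1, 3, 5, 6, 8.
Primary stress on the rightmost head = syllable 8.
Primary stress: syllable 8 → lu.ti:.blin.fo.nuf.be:.so.ˈde:b.go:.

8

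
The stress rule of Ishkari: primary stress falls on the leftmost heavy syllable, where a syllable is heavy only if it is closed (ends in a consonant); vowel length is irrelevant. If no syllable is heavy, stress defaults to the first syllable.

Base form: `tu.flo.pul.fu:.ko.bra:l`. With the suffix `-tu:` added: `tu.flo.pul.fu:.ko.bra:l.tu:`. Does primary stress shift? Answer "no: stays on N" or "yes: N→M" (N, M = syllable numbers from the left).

Base `tu.flo.pul.fu:.ko.bra:l` (6 syllables):
  Weights: 1 tu L, 2 flo L, 3 pul H, 4 fu: L, 5 ko L, 6 bra:l H.
  Heavy syllables in the domain: 3, 6. The leftmost is syllable 3 (pul).
  → primary stress on syllable 3.
Suffixed `tu.flo.pul.fu:.ko.bra:l.tu:` (7 syllables):
  Weights: 1 tu L, 2 flo L, 3 pul H, 4 fu: L, 5 ko L, 6 bra:l H, 7 tu: L.
  Heavy syllables in the domain: 3, 6. The leftmost is syllable 3 (pul).
  → primary stress on syllable 3.

no: stays on 3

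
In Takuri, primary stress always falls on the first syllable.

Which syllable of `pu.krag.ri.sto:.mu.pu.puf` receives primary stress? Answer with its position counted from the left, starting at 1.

1

The word has 7 syllables; the first syllable is syllable 1 (pu).
Primary stress: syllable 1 → ˈpu.krag.ri.sto:.mu.pu.puf.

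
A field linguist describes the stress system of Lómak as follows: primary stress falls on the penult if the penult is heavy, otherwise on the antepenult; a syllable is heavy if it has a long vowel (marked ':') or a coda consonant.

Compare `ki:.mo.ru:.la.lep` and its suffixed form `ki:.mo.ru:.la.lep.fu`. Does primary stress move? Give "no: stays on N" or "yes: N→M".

yes: 3→5

Base `ki:.mo.ru:.la.lep` (5 syllables):
  Weights: 3 ru: H, 4 la L, 5 lep H.
  The penult (syllable 4, la) is light, so stress falls on the antepenult (syllable 3, ru:).
  → primary stress on syllable 3.
Suffixed `ki:.mo.ru:.la.lep.fu` (6 syllables):
  Weights: 4 la L, 5 lep H, 6 fu L.
  The penult (syllable 5, lep) is heavy, so it takes stress.
  → primary stress on syllable 5.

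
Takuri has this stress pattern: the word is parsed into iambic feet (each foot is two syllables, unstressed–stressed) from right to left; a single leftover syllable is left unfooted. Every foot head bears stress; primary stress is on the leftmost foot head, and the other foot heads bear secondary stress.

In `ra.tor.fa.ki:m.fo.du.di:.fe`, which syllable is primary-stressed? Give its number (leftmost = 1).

Parse right to left into iambic (σˈσ) feet: (ra.ˈtor) (fa.ˈki:m) (fo.ˈdu) (di:.ˈfe).
Foot heads (stressed positions): 2, 4, 6, 8.
End Rule Leftmost: primary stress on the leftmost head = syllable 2.
Primary stress: syllable 2 → ra.ˈtor.fa.ki:m.fo.du.di:.fe.

2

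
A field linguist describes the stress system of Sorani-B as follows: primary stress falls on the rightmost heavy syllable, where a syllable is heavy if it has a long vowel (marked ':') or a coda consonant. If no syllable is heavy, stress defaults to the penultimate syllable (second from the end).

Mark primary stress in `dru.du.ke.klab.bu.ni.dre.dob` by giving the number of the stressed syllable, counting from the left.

Weights: 1 dru L, 2 du L, 3 ke L, 4 klab H, 5 bu L, 6 ni L, 7 dre L, 8 dob H.
Heavy syllables in the domain: 4, 8. The rightmost is syllable 8 (dob).
Primary stress: syllable 8 → dru.du.ke.klab.bu.ni.dre.ˈdob.

8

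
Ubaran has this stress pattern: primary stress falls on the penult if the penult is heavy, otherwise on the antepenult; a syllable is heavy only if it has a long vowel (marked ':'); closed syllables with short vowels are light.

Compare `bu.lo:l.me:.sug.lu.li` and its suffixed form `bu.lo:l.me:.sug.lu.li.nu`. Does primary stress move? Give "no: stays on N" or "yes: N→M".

Base `bu.lo:l.me:.sug.lu.li` (6 syllables):
  Weights: 4 sug L, 5 lu L, 6 li L.
  The penult (syllable 5, lu) is light, so stress falls on the antepenult (syllable 4, sug).
  → primary stress on syllable 4.
Suffixed `bu.lo:l.me:.sug.lu.li.nu` (7 syllables):
  Weights: 5 lu L, 6 li L, 7 nu L.
  The penult (syllable 6, li) is light, so stress falls on the antepenult (syllable 5, lu).
  → primary stress on syllable 5.

yes: 4→5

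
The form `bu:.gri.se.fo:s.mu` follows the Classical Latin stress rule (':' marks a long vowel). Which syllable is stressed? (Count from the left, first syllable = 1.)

Classical Latin: stress the penult if heavy (long vowel or closed), else the antepenult.
Weights: 3 se L, 4 fo:s H, 5 mu L.
The penult (syllable 4, fo:s) is heavy, so it takes stress.
Stress on syllable 4: bu:.gri.se.ˈfo:s.mu.

4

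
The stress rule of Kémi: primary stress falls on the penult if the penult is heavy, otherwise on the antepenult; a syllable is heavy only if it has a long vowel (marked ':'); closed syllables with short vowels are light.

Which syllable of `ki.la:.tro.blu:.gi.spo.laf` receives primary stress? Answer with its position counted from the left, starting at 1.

5

Weights: 5 gi L, 6 spo L, 7 laf L.
The penult (syllable 6, spo) is light, so stress falls on the antepenult (syllable 5, gi).
Primary stress: syllable 5 → ki.la:.tro.blu:.ˈgi.spo.laf.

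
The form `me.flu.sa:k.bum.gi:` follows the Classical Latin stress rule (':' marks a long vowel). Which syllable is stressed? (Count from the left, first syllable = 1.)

4

Classical Latin: stress the penult if heavy (long vowel or closed), else the antepenult.
Weights: 3 sa:k H, 4 bum H, 5 gi: H.
The penult (syllable 4, bum) is heavy, so it takes stress.
Stress on syllable 4: me.flu.sa:k.ˈbum.gi:.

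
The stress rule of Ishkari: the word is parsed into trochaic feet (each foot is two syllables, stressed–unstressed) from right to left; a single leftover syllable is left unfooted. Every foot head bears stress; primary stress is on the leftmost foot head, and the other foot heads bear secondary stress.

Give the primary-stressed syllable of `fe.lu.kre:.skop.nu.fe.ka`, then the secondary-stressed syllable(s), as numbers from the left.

primary 2, secondary 4, 6

Parse right to left into trochaic (ˈσσ) feet: fe (ˈlu.kre:) (ˈskop.nu) (ˈfe.ka). Syllable 1 is left unfooted.
Foot heads (stressed positions): 2, 4, 6.
End Rule Leftmost: primary stress on the leftmost head = syllable 2.
Secondary stress on 4, 6: fe.ˈlu.kre:.ˌskop.nu.ˌfe.ka.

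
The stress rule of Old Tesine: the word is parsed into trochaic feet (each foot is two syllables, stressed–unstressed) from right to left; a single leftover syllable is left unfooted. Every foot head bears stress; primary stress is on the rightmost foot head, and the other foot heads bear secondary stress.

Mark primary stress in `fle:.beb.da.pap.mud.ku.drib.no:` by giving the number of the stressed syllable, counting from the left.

7

Parse right to left into trochaic (ˈσσ) feet: (ˈfle:.beb) (ˈda.pap) (ˈmud.ku) (ˈdrib.no:).
Foot heads (stressed positions): 1, 3, 5, 7.
End Rule Rightmost: primary stress on the rightmost head = syllable 7.
Primary stress: syllable 7 → fle:.beb.da.pap.mud.ku.ˈdrib.no:.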